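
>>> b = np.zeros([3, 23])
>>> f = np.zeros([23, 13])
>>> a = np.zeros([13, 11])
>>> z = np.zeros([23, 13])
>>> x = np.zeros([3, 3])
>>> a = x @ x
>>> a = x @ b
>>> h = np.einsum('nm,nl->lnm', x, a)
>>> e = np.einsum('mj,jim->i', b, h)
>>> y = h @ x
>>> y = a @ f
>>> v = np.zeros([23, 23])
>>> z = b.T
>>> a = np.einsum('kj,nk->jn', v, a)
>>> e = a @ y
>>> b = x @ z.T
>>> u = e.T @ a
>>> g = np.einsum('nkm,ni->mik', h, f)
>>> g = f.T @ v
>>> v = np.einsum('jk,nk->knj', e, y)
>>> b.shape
(3, 23)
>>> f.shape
(23, 13)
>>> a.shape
(23, 3)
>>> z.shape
(23, 3)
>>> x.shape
(3, 3)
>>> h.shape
(23, 3, 3)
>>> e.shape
(23, 13)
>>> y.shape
(3, 13)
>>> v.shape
(13, 3, 23)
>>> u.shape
(13, 3)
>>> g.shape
(13, 23)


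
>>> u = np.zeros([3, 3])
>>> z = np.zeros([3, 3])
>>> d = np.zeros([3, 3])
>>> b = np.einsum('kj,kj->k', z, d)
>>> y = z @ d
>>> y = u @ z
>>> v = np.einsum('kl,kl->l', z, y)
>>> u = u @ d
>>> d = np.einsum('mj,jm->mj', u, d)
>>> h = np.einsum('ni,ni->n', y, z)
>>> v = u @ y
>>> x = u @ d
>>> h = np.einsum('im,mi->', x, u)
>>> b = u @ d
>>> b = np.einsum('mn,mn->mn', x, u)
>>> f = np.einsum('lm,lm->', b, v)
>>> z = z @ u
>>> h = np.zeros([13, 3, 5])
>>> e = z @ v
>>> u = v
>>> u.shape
(3, 3)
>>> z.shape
(3, 3)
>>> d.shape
(3, 3)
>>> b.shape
(3, 3)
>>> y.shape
(3, 3)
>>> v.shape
(3, 3)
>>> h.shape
(13, 3, 5)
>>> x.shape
(3, 3)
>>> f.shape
()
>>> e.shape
(3, 3)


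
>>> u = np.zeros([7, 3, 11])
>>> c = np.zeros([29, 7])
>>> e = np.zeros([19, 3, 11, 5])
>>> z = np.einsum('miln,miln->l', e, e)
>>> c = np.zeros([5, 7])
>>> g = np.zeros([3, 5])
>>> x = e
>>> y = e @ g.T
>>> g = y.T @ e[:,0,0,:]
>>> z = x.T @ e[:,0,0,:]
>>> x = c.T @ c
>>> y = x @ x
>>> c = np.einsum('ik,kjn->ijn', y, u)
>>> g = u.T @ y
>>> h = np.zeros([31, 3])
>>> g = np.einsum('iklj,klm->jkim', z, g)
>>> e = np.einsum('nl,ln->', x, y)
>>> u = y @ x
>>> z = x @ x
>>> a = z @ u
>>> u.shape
(7, 7)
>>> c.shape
(7, 3, 11)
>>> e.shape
()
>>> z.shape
(7, 7)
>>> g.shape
(5, 11, 5, 7)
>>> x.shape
(7, 7)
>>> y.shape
(7, 7)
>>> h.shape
(31, 3)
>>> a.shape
(7, 7)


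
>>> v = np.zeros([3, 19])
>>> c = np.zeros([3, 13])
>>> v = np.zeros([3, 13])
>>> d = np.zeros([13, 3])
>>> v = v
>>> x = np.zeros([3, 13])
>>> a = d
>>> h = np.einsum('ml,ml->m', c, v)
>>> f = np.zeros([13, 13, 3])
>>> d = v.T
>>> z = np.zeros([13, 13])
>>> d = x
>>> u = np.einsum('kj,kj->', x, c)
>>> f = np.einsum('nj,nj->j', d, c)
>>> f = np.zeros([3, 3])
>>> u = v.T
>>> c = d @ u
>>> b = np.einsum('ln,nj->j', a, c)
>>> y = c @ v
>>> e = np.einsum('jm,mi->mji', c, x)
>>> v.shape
(3, 13)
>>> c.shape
(3, 3)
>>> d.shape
(3, 13)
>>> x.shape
(3, 13)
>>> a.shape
(13, 3)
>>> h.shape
(3,)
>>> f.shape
(3, 3)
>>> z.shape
(13, 13)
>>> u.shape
(13, 3)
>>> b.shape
(3,)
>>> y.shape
(3, 13)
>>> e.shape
(3, 3, 13)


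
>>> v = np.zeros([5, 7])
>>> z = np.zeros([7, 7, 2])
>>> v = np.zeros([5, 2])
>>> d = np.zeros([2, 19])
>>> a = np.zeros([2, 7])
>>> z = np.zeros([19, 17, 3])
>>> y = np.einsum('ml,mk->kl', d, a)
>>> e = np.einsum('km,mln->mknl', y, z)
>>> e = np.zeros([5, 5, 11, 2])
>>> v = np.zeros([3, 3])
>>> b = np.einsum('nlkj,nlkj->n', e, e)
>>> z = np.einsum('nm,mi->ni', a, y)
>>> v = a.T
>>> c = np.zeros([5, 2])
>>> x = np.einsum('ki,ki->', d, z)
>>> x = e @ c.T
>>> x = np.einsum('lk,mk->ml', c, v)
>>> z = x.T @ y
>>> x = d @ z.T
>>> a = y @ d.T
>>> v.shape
(7, 2)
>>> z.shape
(5, 19)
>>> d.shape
(2, 19)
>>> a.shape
(7, 2)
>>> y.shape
(7, 19)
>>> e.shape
(5, 5, 11, 2)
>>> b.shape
(5,)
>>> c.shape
(5, 2)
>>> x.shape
(2, 5)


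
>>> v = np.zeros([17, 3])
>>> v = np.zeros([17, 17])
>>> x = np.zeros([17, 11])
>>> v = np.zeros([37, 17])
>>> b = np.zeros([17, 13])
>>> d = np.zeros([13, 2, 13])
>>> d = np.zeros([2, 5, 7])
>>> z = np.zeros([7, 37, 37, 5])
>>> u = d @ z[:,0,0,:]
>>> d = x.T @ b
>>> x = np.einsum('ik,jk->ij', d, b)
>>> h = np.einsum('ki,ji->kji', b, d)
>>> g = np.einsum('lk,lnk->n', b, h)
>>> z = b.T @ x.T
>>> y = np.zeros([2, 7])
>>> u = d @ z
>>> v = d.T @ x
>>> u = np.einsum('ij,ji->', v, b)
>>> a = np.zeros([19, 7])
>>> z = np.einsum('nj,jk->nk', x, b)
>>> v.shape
(13, 17)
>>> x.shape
(11, 17)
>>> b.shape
(17, 13)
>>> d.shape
(11, 13)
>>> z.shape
(11, 13)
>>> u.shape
()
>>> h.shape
(17, 11, 13)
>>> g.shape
(11,)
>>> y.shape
(2, 7)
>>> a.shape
(19, 7)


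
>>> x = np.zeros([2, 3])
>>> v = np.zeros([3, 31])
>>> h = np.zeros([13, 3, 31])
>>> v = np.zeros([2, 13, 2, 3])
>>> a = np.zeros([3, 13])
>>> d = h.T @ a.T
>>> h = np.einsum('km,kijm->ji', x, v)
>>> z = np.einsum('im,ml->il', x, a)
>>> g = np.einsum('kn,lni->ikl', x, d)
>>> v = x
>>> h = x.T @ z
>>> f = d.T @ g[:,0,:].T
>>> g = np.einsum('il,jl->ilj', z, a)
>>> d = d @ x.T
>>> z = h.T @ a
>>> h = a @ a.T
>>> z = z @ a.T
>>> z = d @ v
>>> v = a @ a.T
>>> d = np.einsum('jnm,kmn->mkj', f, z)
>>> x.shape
(2, 3)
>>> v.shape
(3, 3)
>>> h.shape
(3, 3)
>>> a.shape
(3, 13)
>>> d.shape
(3, 31, 3)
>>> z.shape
(31, 3, 3)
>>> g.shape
(2, 13, 3)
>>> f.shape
(3, 3, 3)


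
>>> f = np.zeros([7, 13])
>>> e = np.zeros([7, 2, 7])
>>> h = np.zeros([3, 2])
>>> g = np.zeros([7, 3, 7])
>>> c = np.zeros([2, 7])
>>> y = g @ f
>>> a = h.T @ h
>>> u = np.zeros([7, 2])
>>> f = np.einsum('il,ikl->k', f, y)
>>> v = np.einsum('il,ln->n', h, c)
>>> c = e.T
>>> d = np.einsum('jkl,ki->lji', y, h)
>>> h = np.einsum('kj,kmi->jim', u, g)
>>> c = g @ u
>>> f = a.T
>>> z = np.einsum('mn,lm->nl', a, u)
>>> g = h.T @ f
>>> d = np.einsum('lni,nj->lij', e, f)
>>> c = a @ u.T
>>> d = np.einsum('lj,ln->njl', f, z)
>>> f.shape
(2, 2)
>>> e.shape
(7, 2, 7)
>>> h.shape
(2, 7, 3)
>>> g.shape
(3, 7, 2)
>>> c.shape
(2, 7)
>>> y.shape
(7, 3, 13)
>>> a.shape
(2, 2)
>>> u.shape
(7, 2)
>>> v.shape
(7,)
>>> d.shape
(7, 2, 2)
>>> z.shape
(2, 7)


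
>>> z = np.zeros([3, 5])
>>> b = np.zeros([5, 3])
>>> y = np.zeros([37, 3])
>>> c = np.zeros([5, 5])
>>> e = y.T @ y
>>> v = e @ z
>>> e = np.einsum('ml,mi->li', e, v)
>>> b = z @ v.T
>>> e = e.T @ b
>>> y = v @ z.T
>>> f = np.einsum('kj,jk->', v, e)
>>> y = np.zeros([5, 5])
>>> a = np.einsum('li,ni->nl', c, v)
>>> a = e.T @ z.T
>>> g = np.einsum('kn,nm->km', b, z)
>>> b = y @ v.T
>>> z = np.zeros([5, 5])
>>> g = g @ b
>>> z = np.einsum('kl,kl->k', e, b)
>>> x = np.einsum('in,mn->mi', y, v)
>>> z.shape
(5,)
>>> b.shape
(5, 3)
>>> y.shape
(5, 5)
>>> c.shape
(5, 5)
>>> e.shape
(5, 3)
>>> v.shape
(3, 5)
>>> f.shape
()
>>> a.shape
(3, 3)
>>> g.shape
(3, 3)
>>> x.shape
(3, 5)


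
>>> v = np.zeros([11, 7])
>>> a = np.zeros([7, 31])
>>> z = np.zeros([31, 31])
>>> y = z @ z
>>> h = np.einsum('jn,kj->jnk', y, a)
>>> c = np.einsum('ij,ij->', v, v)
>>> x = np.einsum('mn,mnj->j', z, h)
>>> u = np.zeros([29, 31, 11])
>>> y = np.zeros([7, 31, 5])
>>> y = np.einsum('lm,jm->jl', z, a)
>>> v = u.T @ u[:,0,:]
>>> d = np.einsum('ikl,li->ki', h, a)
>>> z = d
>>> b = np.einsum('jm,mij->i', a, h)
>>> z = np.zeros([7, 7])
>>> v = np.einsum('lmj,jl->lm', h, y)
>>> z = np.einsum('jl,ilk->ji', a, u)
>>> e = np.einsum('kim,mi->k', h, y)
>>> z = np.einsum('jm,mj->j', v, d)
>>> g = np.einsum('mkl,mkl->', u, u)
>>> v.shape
(31, 31)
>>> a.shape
(7, 31)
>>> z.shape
(31,)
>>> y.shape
(7, 31)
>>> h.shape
(31, 31, 7)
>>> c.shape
()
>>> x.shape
(7,)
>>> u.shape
(29, 31, 11)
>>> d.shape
(31, 31)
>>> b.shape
(31,)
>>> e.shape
(31,)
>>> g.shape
()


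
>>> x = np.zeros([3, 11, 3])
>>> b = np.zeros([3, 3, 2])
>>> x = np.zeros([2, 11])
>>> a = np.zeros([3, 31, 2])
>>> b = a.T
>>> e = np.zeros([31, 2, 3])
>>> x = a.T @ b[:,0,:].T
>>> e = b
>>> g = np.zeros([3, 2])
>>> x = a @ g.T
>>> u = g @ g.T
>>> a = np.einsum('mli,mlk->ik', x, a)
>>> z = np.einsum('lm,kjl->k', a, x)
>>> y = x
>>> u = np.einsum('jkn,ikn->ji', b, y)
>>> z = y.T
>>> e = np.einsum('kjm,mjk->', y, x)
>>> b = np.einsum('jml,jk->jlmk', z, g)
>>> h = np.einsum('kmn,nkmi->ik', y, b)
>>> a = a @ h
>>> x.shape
(3, 31, 3)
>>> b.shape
(3, 3, 31, 2)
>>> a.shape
(3, 3)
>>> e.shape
()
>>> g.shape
(3, 2)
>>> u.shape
(2, 3)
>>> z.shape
(3, 31, 3)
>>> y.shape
(3, 31, 3)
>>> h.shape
(2, 3)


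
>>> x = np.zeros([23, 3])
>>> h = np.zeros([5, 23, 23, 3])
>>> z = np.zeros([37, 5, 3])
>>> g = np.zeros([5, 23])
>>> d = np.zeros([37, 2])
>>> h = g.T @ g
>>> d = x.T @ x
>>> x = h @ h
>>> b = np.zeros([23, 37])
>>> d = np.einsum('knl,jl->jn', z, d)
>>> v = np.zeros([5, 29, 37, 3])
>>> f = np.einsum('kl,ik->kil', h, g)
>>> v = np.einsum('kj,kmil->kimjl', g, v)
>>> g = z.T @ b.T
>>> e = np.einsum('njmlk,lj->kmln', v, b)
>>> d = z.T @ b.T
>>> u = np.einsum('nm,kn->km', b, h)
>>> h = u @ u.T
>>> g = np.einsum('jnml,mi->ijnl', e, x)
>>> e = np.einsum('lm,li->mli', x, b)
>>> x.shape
(23, 23)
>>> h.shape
(23, 23)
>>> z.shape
(37, 5, 3)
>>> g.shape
(23, 3, 29, 5)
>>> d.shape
(3, 5, 23)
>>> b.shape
(23, 37)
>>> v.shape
(5, 37, 29, 23, 3)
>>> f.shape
(23, 5, 23)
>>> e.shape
(23, 23, 37)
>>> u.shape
(23, 37)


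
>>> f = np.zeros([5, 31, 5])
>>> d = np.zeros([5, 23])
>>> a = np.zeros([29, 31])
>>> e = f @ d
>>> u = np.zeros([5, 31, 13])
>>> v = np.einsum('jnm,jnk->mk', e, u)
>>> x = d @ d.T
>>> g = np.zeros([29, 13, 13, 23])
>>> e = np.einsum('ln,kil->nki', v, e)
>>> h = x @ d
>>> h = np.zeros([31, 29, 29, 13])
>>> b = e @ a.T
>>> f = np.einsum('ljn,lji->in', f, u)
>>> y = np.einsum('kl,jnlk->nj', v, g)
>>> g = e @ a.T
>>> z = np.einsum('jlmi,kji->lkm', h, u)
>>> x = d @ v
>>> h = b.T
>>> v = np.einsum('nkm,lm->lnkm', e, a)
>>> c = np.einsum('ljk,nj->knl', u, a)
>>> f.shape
(13, 5)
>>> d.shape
(5, 23)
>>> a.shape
(29, 31)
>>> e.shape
(13, 5, 31)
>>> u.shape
(5, 31, 13)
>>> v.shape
(29, 13, 5, 31)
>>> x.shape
(5, 13)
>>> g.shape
(13, 5, 29)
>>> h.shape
(29, 5, 13)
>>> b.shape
(13, 5, 29)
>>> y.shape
(13, 29)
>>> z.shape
(29, 5, 29)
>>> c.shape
(13, 29, 5)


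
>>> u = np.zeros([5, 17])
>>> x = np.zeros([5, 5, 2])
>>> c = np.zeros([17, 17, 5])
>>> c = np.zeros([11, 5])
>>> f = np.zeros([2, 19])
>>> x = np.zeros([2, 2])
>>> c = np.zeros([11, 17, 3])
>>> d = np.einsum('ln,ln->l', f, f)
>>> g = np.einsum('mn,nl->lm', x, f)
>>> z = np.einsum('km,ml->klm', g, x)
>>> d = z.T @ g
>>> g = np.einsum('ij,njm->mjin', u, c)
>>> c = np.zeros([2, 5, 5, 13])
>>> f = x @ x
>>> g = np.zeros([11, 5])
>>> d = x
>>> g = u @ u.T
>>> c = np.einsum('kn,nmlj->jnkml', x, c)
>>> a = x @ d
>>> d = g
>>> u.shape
(5, 17)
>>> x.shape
(2, 2)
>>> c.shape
(13, 2, 2, 5, 5)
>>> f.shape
(2, 2)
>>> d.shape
(5, 5)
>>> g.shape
(5, 5)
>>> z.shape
(19, 2, 2)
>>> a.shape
(2, 2)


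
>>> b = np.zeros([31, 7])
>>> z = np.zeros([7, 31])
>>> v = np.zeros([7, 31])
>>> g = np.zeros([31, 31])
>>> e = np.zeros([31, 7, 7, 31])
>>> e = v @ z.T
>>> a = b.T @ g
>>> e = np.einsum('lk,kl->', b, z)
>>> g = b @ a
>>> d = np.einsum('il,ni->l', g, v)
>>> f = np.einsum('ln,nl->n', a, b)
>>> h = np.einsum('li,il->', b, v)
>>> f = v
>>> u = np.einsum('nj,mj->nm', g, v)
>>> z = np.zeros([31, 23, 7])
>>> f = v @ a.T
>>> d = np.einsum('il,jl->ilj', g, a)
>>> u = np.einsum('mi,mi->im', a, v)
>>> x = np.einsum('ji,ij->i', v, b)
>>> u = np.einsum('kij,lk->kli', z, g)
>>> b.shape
(31, 7)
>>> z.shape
(31, 23, 7)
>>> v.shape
(7, 31)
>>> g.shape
(31, 31)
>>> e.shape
()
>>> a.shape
(7, 31)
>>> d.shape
(31, 31, 7)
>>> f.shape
(7, 7)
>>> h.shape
()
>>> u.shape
(31, 31, 23)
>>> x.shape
(31,)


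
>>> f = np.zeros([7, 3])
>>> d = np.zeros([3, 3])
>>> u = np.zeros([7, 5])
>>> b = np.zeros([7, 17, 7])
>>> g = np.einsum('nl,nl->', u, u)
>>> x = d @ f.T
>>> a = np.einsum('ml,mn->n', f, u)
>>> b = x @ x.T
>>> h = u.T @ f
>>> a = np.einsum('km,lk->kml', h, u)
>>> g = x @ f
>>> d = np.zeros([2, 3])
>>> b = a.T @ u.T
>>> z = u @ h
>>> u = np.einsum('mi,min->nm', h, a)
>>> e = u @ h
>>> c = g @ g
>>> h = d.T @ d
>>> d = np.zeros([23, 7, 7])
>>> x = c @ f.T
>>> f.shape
(7, 3)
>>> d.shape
(23, 7, 7)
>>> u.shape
(7, 5)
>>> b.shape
(7, 3, 7)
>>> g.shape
(3, 3)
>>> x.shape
(3, 7)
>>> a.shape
(5, 3, 7)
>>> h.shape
(3, 3)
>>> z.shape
(7, 3)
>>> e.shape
(7, 3)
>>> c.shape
(3, 3)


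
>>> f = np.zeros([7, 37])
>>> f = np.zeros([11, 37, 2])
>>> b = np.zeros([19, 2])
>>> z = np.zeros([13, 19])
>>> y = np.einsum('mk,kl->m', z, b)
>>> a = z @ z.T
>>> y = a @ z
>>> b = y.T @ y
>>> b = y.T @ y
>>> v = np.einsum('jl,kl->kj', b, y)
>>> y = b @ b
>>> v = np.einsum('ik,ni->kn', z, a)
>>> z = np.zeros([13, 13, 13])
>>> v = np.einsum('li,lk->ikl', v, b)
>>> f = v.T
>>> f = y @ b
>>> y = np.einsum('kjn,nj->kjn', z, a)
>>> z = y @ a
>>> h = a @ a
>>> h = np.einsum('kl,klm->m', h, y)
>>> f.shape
(19, 19)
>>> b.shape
(19, 19)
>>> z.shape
(13, 13, 13)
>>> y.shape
(13, 13, 13)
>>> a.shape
(13, 13)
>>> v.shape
(13, 19, 19)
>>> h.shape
(13,)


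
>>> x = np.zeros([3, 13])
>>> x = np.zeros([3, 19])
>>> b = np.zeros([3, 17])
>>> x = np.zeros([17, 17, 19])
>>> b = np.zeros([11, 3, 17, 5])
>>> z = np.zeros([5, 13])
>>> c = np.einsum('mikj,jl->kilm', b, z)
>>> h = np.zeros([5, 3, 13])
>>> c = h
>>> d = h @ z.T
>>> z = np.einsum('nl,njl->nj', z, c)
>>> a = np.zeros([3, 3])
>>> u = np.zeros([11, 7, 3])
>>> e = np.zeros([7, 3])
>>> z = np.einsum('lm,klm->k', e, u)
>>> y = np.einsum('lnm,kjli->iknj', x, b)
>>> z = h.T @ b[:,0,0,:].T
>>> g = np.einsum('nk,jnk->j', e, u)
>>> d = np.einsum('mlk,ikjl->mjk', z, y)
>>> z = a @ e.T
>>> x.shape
(17, 17, 19)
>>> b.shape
(11, 3, 17, 5)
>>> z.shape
(3, 7)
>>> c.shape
(5, 3, 13)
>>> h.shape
(5, 3, 13)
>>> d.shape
(13, 17, 11)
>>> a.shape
(3, 3)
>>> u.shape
(11, 7, 3)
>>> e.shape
(7, 3)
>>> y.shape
(5, 11, 17, 3)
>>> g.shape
(11,)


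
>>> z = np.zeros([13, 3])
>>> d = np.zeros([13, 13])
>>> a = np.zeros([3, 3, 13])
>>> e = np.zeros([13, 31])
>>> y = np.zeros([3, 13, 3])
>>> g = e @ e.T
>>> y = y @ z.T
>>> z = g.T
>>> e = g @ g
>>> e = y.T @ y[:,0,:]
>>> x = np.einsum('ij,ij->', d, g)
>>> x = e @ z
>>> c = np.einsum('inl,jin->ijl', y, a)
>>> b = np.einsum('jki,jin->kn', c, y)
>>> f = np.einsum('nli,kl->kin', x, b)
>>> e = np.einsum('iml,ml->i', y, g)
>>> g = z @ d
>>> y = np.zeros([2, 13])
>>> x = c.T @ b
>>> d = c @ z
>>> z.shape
(13, 13)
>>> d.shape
(3, 3, 13)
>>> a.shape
(3, 3, 13)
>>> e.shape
(3,)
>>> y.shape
(2, 13)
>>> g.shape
(13, 13)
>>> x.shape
(13, 3, 13)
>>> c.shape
(3, 3, 13)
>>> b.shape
(3, 13)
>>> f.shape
(3, 13, 13)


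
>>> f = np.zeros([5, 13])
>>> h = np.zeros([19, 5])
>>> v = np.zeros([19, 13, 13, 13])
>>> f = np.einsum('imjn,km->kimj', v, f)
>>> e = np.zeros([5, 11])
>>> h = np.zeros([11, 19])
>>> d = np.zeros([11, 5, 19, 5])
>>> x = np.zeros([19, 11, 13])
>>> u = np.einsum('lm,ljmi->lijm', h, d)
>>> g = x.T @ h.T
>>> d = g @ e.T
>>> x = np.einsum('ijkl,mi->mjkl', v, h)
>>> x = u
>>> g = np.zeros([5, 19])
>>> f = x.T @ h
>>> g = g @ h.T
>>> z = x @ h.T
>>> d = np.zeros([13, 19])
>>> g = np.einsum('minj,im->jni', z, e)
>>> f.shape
(19, 5, 5, 19)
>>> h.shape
(11, 19)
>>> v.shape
(19, 13, 13, 13)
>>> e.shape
(5, 11)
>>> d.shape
(13, 19)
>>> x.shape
(11, 5, 5, 19)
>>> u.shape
(11, 5, 5, 19)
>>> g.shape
(11, 5, 5)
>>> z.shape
(11, 5, 5, 11)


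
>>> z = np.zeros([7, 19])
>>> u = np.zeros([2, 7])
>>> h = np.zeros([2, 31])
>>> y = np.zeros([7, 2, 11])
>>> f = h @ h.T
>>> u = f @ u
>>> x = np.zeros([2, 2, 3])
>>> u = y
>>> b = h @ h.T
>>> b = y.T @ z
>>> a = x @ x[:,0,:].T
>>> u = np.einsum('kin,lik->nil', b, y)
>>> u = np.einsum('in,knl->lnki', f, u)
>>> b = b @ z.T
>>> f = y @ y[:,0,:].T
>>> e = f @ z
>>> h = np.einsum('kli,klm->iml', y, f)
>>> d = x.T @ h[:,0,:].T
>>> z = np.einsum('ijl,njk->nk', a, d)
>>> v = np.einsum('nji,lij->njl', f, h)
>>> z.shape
(3, 11)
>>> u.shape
(7, 2, 19, 2)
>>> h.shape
(11, 7, 2)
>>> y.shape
(7, 2, 11)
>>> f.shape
(7, 2, 7)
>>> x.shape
(2, 2, 3)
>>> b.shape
(11, 2, 7)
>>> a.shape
(2, 2, 2)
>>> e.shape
(7, 2, 19)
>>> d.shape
(3, 2, 11)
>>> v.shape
(7, 2, 11)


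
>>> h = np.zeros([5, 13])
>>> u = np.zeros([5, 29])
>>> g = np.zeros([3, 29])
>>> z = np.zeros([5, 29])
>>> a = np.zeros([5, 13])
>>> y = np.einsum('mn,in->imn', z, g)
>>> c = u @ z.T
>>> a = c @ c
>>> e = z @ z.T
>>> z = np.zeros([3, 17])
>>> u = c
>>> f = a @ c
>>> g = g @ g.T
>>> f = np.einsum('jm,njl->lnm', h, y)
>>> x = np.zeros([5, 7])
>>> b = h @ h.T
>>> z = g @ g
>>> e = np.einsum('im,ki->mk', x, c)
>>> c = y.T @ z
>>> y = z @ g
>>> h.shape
(5, 13)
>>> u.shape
(5, 5)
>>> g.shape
(3, 3)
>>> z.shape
(3, 3)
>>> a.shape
(5, 5)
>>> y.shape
(3, 3)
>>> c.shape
(29, 5, 3)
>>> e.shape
(7, 5)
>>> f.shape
(29, 3, 13)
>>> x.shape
(5, 7)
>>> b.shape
(5, 5)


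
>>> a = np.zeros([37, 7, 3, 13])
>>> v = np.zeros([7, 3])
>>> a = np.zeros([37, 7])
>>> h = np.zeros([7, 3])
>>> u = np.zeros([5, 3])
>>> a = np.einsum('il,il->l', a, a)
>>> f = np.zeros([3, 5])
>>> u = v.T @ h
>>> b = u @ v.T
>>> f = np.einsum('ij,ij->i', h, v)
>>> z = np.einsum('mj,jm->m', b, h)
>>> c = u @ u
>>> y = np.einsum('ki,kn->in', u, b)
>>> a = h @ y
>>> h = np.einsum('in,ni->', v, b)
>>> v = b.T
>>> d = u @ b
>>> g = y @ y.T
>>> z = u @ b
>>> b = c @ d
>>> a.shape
(7, 7)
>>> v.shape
(7, 3)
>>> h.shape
()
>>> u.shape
(3, 3)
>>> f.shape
(7,)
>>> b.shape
(3, 7)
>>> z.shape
(3, 7)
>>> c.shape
(3, 3)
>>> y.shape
(3, 7)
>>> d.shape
(3, 7)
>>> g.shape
(3, 3)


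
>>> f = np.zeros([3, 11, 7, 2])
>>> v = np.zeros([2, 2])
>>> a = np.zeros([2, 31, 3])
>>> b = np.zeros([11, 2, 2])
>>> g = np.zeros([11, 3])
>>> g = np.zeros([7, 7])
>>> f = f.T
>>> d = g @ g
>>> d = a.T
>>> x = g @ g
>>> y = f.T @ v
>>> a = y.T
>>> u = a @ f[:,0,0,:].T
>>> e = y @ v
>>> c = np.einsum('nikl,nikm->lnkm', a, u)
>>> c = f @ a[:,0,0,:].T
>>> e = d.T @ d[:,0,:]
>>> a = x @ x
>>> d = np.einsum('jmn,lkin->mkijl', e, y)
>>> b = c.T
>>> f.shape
(2, 7, 11, 3)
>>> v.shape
(2, 2)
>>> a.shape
(7, 7)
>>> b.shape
(2, 11, 7, 2)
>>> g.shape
(7, 7)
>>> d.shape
(31, 11, 7, 2, 3)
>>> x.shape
(7, 7)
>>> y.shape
(3, 11, 7, 2)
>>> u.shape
(2, 7, 11, 2)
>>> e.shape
(2, 31, 2)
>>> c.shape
(2, 7, 11, 2)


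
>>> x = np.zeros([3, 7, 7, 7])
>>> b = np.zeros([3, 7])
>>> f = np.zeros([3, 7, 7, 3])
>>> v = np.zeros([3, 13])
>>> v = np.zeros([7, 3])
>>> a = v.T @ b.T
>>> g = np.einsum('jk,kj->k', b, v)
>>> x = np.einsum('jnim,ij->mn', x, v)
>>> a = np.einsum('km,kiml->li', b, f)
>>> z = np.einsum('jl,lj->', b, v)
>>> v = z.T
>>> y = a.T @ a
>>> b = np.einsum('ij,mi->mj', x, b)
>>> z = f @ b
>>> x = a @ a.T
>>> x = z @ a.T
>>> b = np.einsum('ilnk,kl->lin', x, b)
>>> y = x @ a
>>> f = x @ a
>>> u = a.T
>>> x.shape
(3, 7, 7, 3)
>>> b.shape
(7, 3, 7)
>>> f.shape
(3, 7, 7, 7)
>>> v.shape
()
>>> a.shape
(3, 7)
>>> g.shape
(7,)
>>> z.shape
(3, 7, 7, 7)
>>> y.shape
(3, 7, 7, 7)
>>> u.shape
(7, 3)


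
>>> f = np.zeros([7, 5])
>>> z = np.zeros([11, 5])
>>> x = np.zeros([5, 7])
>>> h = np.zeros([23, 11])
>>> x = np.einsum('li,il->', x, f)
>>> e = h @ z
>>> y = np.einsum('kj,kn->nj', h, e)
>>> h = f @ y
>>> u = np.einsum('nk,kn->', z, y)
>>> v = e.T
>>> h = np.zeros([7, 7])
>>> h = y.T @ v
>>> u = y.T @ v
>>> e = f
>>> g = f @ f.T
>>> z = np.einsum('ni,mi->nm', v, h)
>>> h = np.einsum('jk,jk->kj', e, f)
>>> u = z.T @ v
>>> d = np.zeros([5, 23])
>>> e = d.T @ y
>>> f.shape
(7, 5)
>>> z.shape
(5, 11)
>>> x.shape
()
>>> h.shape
(5, 7)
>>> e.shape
(23, 11)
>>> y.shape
(5, 11)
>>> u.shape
(11, 23)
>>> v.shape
(5, 23)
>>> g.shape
(7, 7)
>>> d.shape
(5, 23)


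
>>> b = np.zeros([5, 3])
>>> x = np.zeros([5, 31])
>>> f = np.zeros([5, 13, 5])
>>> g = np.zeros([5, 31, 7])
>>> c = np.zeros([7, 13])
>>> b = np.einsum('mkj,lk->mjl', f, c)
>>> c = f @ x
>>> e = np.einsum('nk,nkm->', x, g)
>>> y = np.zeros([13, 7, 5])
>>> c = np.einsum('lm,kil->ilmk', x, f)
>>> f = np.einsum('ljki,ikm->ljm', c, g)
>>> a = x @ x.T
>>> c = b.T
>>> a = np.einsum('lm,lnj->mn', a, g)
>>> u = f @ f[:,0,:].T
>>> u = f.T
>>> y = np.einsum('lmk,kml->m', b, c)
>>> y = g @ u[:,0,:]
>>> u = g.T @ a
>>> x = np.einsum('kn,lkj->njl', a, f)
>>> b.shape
(5, 5, 7)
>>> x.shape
(31, 7, 13)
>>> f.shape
(13, 5, 7)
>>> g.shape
(5, 31, 7)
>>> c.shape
(7, 5, 5)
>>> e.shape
()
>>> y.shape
(5, 31, 13)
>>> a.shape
(5, 31)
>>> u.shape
(7, 31, 31)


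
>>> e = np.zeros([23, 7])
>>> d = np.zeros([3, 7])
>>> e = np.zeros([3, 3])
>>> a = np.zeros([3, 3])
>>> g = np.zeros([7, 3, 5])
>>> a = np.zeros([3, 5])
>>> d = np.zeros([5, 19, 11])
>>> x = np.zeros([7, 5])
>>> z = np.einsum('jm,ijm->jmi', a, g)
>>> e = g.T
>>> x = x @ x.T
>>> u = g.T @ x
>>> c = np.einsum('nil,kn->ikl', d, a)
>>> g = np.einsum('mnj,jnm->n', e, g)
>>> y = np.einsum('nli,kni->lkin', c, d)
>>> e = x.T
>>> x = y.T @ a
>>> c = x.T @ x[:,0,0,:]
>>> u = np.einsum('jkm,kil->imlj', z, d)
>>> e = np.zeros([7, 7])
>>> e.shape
(7, 7)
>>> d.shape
(5, 19, 11)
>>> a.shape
(3, 5)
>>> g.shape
(3,)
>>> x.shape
(19, 11, 5, 5)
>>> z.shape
(3, 5, 7)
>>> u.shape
(19, 7, 11, 3)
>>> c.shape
(5, 5, 11, 5)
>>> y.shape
(3, 5, 11, 19)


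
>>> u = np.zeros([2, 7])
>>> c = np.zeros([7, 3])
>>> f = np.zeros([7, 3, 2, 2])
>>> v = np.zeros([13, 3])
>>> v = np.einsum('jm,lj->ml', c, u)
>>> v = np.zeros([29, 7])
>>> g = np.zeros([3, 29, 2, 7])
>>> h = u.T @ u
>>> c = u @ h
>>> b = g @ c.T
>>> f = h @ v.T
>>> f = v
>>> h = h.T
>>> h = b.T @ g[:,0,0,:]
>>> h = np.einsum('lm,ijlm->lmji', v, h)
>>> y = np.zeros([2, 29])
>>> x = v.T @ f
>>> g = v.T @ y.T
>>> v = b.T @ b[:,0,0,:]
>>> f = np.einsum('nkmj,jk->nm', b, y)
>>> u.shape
(2, 7)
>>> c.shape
(2, 7)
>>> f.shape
(3, 2)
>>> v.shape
(2, 2, 29, 2)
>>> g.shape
(7, 2)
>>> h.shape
(29, 7, 2, 2)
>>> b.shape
(3, 29, 2, 2)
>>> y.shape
(2, 29)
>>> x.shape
(7, 7)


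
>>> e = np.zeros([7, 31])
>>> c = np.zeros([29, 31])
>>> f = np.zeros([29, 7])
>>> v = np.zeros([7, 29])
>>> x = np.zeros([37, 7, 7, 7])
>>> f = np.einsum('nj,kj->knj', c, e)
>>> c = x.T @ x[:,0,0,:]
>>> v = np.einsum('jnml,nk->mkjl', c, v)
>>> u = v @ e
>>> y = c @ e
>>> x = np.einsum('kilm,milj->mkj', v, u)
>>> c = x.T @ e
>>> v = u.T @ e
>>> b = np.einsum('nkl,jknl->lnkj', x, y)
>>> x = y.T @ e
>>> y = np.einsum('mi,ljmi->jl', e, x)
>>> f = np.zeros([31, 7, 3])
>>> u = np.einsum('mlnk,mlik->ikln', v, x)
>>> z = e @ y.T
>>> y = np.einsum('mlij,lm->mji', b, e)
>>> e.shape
(7, 31)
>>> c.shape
(31, 7, 31)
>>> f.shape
(31, 7, 3)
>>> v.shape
(31, 7, 29, 31)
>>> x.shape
(31, 7, 7, 31)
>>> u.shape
(7, 31, 7, 29)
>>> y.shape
(31, 7, 7)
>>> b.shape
(31, 7, 7, 7)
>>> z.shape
(7, 7)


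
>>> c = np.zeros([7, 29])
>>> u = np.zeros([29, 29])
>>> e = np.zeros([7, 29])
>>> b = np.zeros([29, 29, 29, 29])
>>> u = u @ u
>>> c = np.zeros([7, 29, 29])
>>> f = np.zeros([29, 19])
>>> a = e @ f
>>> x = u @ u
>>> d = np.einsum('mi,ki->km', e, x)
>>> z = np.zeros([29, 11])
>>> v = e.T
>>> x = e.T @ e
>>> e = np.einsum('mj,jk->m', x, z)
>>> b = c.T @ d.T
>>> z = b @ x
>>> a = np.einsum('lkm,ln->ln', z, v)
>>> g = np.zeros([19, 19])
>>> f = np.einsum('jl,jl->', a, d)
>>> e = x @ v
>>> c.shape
(7, 29, 29)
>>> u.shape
(29, 29)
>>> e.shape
(29, 7)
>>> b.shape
(29, 29, 29)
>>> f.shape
()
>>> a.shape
(29, 7)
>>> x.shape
(29, 29)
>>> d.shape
(29, 7)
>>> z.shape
(29, 29, 29)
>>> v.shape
(29, 7)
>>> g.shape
(19, 19)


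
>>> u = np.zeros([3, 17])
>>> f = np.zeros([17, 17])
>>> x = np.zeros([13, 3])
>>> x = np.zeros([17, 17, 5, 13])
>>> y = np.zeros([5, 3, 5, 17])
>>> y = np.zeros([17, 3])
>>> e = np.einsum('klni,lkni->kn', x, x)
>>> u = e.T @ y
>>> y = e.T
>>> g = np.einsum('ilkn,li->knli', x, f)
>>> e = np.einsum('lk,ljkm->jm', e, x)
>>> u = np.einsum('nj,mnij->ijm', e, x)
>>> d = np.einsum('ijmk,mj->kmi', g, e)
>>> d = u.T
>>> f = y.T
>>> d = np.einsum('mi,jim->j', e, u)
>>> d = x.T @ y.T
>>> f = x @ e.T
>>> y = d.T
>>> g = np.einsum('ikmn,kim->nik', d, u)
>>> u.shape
(5, 13, 17)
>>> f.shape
(17, 17, 5, 17)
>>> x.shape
(17, 17, 5, 13)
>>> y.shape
(5, 17, 5, 13)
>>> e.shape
(17, 13)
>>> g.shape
(5, 13, 5)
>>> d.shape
(13, 5, 17, 5)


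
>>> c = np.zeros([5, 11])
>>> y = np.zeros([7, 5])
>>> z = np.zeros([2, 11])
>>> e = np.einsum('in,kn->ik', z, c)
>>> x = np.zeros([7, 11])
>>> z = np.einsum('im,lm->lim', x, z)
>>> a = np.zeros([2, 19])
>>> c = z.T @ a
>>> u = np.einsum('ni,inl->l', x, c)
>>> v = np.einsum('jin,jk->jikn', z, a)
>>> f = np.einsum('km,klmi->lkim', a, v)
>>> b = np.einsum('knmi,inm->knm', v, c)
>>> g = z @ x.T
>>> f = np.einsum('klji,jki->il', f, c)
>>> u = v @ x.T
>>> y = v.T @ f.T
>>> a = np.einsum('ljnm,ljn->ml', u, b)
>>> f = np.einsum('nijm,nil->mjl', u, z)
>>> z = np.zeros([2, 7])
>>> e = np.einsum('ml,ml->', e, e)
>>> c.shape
(11, 7, 19)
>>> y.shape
(11, 19, 7, 19)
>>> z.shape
(2, 7)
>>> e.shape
()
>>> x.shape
(7, 11)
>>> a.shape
(7, 2)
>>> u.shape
(2, 7, 19, 7)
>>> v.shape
(2, 7, 19, 11)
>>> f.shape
(7, 19, 11)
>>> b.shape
(2, 7, 19)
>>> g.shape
(2, 7, 7)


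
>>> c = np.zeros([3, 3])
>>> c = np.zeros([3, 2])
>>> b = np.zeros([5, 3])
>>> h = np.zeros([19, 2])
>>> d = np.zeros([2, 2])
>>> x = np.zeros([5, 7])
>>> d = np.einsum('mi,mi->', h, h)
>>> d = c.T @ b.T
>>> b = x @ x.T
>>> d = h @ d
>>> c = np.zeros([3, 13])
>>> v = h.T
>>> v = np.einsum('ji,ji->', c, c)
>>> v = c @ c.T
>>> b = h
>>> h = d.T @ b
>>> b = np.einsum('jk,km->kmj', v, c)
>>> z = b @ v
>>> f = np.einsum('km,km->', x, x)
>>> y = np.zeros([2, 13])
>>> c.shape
(3, 13)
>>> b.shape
(3, 13, 3)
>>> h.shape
(5, 2)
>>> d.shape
(19, 5)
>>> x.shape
(5, 7)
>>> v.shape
(3, 3)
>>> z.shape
(3, 13, 3)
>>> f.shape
()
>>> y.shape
(2, 13)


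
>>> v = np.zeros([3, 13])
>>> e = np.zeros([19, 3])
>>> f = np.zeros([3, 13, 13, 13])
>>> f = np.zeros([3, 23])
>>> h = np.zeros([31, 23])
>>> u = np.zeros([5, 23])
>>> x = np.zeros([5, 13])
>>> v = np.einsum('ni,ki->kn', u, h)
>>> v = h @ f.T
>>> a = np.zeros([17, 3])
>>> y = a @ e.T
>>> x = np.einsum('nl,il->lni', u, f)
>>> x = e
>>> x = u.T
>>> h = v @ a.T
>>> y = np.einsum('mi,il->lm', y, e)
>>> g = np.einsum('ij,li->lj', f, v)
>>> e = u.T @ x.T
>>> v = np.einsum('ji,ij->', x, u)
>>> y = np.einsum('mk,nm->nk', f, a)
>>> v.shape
()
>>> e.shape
(23, 23)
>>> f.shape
(3, 23)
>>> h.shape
(31, 17)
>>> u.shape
(5, 23)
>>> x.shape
(23, 5)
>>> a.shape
(17, 3)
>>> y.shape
(17, 23)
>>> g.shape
(31, 23)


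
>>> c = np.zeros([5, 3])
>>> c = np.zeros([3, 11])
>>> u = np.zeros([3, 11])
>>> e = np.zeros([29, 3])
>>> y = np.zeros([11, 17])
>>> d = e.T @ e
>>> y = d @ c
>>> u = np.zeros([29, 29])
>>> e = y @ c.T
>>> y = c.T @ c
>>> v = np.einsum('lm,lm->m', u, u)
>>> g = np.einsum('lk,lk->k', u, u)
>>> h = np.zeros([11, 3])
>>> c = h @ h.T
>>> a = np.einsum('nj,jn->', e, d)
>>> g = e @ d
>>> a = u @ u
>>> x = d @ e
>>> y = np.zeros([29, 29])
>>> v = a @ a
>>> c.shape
(11, 11)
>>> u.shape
(29, 29)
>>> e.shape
(3, 3)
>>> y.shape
(29, 29)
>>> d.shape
(3, 3)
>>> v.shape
(29, 29)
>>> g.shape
(3, 3)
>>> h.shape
(11, 3)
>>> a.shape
(29, 29)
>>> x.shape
(3, 3)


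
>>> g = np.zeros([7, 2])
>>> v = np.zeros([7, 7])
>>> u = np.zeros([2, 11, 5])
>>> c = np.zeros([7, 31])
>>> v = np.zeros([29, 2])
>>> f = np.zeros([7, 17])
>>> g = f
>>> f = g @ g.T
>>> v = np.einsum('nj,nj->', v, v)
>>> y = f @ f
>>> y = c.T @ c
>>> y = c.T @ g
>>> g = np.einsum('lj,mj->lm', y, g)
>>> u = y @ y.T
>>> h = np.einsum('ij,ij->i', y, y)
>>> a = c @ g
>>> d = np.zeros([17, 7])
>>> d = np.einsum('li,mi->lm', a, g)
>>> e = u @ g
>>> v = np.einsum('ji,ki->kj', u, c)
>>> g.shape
(31, 7)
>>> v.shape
(7, 31)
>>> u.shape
(31, 31)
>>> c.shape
(7, 31)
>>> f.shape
(7, 7)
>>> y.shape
(31, 17)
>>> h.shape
(31,)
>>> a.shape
(7, 7)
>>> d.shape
(7, 31)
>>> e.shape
(31, 7)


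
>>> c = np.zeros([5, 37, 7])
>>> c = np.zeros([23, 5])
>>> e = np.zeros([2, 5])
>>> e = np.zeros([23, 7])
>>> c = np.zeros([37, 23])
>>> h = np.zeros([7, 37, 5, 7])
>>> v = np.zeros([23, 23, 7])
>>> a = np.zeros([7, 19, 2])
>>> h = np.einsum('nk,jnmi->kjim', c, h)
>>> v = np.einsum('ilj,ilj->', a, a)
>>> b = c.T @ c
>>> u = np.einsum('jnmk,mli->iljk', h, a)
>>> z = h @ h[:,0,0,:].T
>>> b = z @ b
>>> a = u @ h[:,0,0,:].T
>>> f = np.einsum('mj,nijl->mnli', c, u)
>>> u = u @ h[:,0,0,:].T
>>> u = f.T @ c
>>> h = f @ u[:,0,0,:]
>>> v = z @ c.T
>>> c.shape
(37, 23)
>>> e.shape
(23, 7)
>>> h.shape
(37, 2, 5, 23)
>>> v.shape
(23, 7, 7, 37)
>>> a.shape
(2, 19, 23, 23)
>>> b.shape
(23, 7, 7, 23)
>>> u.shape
(19, 5, 2, 23)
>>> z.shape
(23, 7, 7, 23)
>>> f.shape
(37, 2, 5, 19)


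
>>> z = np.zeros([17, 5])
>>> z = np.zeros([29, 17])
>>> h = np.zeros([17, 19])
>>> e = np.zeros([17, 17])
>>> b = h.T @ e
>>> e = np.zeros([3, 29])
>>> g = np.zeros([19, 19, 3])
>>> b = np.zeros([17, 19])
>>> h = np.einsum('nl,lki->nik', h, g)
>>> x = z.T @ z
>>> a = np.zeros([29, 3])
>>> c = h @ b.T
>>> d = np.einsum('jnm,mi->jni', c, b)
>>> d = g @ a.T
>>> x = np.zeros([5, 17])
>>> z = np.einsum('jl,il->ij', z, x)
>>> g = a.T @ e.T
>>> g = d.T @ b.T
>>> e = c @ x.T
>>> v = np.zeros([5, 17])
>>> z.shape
(5, 29)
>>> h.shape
(17, 3, 19)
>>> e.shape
(17, 3, 5)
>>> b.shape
(17, 19)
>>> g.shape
(29, 19, 17)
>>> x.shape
(5, 17)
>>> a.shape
(29, 3)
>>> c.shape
(17, 3, 17)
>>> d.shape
(19, 19, 29)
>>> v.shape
(5, 17)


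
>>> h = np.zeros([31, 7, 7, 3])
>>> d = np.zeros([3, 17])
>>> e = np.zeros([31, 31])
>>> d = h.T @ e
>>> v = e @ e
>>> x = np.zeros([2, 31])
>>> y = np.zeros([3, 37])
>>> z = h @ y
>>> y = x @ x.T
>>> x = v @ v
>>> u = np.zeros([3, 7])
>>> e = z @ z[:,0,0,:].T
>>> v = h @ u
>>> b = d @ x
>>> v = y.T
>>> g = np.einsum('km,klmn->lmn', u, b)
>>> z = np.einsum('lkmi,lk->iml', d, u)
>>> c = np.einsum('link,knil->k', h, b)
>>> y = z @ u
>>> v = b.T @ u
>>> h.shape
(31, 7, 7, 3)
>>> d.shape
(3, 7, 7, 31)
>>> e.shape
(31, 7, 7, 31)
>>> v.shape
(31, 7, 7, 7)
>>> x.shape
(31, 31)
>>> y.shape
(31, 7, 7)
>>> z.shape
(31, 7, 3)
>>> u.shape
(3, 7)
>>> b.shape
(3, 7, 7, 31)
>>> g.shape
(7, 7, 31)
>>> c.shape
(3,)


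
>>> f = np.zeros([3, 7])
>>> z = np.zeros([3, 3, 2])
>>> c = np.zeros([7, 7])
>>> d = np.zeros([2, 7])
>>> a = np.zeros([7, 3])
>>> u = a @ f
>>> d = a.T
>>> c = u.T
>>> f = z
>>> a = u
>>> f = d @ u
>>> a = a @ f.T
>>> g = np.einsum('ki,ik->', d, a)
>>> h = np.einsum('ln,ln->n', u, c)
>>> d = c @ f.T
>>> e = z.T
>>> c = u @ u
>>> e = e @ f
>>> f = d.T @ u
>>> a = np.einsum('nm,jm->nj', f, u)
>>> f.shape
(3, 7)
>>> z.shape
(3, 3, 2)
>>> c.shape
(7, 7)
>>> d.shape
(7, 3)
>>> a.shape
(3, 7)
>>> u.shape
(7, 7)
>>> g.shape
()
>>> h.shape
(7,)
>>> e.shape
(2, 3, 7)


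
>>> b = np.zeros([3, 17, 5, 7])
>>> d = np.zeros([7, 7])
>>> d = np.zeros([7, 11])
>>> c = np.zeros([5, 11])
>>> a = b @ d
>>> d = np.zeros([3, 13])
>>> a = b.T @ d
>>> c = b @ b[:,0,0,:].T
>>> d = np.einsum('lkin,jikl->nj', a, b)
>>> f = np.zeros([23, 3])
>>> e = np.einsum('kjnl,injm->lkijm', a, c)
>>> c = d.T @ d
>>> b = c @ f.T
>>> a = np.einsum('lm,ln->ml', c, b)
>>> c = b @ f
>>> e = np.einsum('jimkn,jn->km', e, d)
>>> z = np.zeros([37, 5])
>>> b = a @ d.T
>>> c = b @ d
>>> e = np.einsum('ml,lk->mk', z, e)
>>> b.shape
(3, 13)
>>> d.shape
(13, 3)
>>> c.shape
(3, 3)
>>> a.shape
(3, 3)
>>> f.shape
(23, 3)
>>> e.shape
(37, 3)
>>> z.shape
(37, 5)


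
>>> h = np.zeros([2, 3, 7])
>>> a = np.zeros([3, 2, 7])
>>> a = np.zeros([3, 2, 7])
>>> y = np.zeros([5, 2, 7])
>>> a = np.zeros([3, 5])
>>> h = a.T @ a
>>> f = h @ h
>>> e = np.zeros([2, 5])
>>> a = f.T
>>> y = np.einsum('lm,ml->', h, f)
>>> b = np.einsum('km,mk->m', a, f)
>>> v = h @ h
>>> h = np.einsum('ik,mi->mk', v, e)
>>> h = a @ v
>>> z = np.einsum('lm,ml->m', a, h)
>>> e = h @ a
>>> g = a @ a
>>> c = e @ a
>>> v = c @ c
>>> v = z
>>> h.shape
(5, 5)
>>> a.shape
(5, 5)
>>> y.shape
()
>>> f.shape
(5, 5)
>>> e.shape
(5, 5)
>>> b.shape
(5,)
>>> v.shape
(5,)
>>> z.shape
(5,)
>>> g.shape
(5, 5)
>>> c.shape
(5, 5)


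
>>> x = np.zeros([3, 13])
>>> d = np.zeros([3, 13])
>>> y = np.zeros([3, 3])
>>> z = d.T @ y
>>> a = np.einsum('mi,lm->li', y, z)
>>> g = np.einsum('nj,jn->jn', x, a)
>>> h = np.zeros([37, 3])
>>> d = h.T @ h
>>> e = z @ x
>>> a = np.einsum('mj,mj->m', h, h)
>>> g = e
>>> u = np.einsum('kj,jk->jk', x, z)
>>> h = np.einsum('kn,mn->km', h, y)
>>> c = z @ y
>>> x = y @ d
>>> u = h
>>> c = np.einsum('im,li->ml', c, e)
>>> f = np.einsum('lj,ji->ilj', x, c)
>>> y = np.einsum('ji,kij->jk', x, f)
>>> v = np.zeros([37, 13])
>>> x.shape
(3, 3)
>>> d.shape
(3, 3)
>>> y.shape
(3, 13)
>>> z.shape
(13, 3)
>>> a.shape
(37,)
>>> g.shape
(13, 13)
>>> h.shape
(37, 3)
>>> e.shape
(13, 13)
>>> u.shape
(37, 3)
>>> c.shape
(3, 13)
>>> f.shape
(13, 3, 3)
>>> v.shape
(37, 13)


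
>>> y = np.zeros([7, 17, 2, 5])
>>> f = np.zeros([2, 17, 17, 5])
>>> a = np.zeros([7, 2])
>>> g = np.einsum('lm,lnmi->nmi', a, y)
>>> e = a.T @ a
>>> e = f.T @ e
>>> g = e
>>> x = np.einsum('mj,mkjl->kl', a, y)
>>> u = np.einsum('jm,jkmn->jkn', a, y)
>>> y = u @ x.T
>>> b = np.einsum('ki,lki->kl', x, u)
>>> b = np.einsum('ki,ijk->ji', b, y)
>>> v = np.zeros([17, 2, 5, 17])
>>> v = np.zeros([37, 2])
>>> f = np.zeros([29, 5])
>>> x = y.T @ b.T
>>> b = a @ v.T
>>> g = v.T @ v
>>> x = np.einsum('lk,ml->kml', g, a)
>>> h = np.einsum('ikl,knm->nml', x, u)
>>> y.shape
(7, 17, 17)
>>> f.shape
(29, 5)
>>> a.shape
(7, 2)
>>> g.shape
(2, 2)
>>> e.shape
(5, 17, 17, 2)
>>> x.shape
(2, 7, 2)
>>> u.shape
(7, 17, 5)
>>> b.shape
(7, 37)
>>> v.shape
(37, 2)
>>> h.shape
(17, 5, 2)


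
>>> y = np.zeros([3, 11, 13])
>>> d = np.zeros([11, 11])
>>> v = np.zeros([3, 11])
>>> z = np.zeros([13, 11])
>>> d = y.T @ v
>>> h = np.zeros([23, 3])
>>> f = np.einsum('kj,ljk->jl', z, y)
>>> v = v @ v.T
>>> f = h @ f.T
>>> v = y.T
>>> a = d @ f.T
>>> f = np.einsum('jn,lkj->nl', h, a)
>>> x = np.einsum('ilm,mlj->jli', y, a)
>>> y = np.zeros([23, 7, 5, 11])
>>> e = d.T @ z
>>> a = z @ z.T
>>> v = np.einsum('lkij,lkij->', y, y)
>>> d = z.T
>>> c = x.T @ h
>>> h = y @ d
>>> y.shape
(23, 7, 5, 11)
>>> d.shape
(11, 13)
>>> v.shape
()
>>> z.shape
(13, 11)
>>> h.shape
(23, 7, 5, 13)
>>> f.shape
(3, 13)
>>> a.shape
(13, 13)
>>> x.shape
(23, 11, 3)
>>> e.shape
(11, 11, 11)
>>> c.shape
(3, 11, 3)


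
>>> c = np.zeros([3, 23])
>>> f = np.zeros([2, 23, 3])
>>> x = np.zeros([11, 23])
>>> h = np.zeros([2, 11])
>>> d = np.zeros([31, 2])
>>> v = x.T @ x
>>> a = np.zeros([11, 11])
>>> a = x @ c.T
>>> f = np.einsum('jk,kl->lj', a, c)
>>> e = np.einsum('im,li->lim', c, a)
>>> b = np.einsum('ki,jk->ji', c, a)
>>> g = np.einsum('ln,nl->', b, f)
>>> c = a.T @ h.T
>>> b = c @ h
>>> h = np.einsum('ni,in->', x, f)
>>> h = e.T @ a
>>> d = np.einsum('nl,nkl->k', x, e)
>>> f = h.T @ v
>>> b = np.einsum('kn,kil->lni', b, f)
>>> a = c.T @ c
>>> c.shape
(3, 2)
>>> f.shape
(3, 3, 23)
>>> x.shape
(11, 23)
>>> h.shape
(23, 3, 3)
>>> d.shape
(3,)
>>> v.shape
(23, 23)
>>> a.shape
(2, 2)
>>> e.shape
(11, 3, 23)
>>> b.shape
(23, 11, 3)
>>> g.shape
()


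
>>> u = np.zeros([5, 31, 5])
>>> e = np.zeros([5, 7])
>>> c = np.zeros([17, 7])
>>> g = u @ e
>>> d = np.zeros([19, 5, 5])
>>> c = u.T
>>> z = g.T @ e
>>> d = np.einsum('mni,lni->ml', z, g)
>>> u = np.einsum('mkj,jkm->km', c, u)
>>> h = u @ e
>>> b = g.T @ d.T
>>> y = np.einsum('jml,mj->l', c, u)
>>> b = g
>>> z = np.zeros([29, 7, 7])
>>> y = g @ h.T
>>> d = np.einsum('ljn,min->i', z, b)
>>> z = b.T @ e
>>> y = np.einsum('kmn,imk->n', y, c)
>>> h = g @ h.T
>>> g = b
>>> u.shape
(31, 5)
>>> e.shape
(5, 7)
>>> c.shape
(5, 31, 5)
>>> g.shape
(5, 31, 7)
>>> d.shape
(31,)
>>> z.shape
(7, 31, 7)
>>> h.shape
(5, 31, 31)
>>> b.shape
(5, 31, 7)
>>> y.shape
(31,)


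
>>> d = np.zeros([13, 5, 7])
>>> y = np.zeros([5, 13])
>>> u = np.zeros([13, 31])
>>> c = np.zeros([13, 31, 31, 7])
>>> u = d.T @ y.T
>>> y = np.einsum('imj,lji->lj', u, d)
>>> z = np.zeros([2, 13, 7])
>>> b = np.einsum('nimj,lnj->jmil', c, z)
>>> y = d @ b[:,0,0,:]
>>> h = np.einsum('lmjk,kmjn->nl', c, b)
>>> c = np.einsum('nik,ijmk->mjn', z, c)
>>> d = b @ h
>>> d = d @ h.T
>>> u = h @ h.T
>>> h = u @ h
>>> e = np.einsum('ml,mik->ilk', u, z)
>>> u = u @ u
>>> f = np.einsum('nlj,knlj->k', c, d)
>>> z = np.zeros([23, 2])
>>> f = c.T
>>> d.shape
(7, 31, 31, 2)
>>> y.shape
(13, 5, 2)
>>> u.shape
(2, 2)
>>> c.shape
(31, 31, 2)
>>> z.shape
(23, 2)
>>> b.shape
(7, 31, 31, 2)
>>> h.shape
(2, 13)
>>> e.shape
(13, 2, 7)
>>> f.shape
(2, 31, 31)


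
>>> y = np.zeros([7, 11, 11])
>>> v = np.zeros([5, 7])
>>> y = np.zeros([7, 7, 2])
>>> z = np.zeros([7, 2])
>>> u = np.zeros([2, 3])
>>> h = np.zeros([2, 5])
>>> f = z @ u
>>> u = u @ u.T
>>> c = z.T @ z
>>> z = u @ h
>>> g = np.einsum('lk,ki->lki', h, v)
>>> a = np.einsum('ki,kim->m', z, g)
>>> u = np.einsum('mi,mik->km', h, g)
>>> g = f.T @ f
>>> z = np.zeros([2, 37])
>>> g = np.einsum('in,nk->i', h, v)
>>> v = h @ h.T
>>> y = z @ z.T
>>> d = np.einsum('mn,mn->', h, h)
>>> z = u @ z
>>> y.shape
(2, 2)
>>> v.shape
(2, 2)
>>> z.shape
(7, 37)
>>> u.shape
(7, 2)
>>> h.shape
(2, 5)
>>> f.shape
(7, 3)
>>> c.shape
(2, 2)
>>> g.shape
(2,)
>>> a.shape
(7,)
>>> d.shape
()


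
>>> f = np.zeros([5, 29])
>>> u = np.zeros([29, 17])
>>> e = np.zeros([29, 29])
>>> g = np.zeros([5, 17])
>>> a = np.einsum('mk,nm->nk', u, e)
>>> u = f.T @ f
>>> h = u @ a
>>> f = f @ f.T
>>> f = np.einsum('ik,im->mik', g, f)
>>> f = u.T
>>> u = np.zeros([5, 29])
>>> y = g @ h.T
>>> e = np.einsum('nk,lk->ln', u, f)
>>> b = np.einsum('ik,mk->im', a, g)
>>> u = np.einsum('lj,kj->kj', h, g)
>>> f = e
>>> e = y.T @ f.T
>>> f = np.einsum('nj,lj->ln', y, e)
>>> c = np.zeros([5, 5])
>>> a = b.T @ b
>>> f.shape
(29, 5)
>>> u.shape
(5, 17)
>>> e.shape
(29, 29)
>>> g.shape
(5, 17)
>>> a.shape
(5, 5)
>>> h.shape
(29, 17)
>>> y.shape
(5, 29)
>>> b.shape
(29, 5)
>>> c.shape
(5, 5)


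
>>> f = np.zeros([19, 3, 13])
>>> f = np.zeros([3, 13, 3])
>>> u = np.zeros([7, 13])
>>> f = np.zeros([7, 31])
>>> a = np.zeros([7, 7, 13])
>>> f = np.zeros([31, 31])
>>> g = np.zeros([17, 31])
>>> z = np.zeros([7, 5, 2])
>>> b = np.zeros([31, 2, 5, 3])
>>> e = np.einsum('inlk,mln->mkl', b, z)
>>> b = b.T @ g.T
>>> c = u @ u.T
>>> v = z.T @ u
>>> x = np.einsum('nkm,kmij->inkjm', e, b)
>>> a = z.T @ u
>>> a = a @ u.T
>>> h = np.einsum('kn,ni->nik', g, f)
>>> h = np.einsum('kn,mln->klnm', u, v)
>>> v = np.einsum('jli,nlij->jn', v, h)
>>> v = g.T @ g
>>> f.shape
(31, 31)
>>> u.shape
(7, 13)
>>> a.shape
(2, 5, 7)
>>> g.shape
(17, 31)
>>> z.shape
(7, 5, 2)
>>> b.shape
(3, 5, 2, 17)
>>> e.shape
(7, 3, 5)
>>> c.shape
(7, 7)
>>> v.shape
(31, 31)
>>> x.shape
(2, 7, 3, 17, 5)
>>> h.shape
(7, 5, 13, 2)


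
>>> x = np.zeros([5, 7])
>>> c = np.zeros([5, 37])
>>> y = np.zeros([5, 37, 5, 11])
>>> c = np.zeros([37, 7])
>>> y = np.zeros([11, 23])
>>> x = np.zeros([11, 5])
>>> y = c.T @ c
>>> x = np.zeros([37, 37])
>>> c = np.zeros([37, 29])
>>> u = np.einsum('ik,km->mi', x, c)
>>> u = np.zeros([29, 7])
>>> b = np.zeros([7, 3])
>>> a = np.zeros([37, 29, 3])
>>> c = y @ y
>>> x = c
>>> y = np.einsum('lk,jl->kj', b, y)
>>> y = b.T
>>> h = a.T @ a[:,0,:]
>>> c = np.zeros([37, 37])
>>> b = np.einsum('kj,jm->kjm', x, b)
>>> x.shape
(7, 7)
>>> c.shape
(37, 37)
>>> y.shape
(3, 7)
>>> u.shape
(29, 7)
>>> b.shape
(7, 7, 3)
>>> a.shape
(37, 29, 3)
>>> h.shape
(3, 29, 3)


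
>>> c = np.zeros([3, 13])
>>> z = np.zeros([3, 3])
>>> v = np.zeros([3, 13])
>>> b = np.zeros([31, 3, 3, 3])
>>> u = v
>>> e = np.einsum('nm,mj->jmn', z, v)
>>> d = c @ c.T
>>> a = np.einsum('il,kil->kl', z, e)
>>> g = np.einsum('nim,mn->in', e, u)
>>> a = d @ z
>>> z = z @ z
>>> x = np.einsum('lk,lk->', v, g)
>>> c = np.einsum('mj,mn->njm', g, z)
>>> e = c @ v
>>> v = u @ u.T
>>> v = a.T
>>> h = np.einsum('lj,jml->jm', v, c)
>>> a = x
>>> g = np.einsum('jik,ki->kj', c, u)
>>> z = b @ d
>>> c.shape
(3, 13, 3)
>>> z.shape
(31, 3, 3, 3)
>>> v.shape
(3, 3)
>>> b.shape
(31, 3, 3, 3)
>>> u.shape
(3, 13)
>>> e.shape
(3, 13, 13)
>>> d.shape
(3, 3)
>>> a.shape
()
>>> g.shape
(3, 3)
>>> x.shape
()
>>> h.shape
(3, 13)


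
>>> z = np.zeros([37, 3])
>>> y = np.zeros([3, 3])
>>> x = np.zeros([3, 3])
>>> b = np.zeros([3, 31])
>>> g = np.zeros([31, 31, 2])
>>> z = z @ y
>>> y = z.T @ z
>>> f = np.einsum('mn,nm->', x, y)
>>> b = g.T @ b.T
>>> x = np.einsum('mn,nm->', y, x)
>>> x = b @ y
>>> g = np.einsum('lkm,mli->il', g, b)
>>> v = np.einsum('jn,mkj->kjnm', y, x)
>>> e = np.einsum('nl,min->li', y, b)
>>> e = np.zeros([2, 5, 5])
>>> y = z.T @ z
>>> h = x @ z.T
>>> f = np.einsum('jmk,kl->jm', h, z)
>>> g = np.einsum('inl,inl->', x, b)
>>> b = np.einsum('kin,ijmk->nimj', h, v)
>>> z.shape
(37, 3)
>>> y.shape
(3, 3)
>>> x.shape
(2, 31, 3)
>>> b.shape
(37, 31, 3, 3)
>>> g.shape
()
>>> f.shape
(2, 31)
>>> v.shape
(31, 3, 3, 2)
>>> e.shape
(2, 5, 5)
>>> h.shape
(2, 31, 37)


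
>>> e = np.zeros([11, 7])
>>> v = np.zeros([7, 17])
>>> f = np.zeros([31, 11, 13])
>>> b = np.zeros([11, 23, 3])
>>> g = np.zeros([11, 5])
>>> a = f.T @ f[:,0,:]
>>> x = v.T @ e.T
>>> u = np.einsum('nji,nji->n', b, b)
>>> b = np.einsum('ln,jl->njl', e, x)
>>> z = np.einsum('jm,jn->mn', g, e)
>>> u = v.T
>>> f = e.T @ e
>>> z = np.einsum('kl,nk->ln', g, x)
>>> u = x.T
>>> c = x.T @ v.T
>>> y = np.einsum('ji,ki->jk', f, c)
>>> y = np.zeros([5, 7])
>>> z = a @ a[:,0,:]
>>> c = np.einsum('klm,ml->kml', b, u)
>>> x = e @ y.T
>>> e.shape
(11, 7)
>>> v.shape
(7, 17)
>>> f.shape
(7, 7)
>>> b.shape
(7, 17, 11)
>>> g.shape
(11, 5)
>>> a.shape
(13, 11, 13)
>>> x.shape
(11, 5)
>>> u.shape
(11, 17)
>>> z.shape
(13, 11, 13)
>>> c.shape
(7, 11, 17)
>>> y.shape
(5, 7)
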